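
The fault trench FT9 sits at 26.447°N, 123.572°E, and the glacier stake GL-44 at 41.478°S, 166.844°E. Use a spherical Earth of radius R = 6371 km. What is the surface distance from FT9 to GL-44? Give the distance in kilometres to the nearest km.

8767 km

Δφ = -67.9250°,  Δλ = 43.2720°
a = sin²(Δφ/2) + cos φ₁ cos φ₂ sin²(Δλ/2) = 0.403283
c = 2·arcsin(√a) = 1.376135 rad = 78.8467°
d = R·c = 6371 × 1.376135 = 8767.4 km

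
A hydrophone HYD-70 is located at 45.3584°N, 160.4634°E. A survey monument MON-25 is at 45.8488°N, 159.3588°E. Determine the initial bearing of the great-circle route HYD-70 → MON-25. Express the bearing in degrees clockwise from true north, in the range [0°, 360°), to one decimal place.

Δλ = -1.1046°
y = sin Δλ · cos φ₂ = -0.013428
x = cos φ₁ sin φ₂ − sin φ₁ cos φ₂ cos Δλ = 0.008651
θ = atan2(y, x) = -57.2080° → 302.7920° (mod 360°)

302.8°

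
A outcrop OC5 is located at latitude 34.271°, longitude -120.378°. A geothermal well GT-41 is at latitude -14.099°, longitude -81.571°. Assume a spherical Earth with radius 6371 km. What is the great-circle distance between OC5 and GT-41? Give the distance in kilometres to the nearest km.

Δφ = -48.3700°,  Δλ = 38.8070°
a = sin²(Δφ/2) + cos φ₁ cos φ₂ sin²(Δλ/2) = 0.256301
c = 2·arcsin(√a) = 1.061689 rad = 60.8303°
d = R·c = 6371 × 1.061689 = 6764.0 km

6764 km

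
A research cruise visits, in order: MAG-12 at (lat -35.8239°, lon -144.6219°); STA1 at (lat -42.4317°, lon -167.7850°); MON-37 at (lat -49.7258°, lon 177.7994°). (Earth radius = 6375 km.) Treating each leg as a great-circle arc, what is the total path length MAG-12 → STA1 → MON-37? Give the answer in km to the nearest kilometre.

3495 km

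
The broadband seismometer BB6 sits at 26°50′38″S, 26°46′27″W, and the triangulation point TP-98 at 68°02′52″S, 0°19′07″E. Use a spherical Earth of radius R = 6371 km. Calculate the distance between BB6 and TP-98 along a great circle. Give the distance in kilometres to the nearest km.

BB6: φ = -26.84389°, λ = -26.77417°
TP-98: φ = -68.04778°, λ = +0.31861°
Δφ = -41.2039°,  Δλ = 27.0928°
a = sin²(Δφ/2) + cos φ₁ cos φ₂ sin²(Δλ/2) = 0.142115
c = 2·arcsin(√a) = 0.773070 rad = 44.2937°
d = R·c = 6371 × 0.773070 = 4925.2 km

4925 km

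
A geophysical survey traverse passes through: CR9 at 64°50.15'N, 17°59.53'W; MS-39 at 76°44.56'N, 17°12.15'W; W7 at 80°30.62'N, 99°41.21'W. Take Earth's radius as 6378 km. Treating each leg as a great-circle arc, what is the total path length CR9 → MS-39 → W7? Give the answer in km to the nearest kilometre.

3019 km

CR9: φ = +64.83583°, λ = -17.99217°
MS-39: φ = +76.74267°, λ = -17.20250°
W7: φ = +80.51033°, λ = -99.68683°
CR9→MS-39: c = 0.207858 rad, d = 1325.72 km
MS-39→W7: c = 0.265447 rad, d = 1693.02 km
Total = 1325.72 + 1693.02 = 3018.74 km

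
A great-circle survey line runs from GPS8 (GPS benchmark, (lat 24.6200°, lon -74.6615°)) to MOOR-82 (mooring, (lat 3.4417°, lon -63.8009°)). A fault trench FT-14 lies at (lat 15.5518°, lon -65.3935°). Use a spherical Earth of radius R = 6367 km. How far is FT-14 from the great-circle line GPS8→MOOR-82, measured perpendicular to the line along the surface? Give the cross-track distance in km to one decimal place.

417.2 km

δ₁₃ = central angle GPS8→FT-14 = 0.219215 rad  (haversine)
θ₁₃ = bearing GPS8→FT-14 = 134.481°,  θ₁₂ = bearing GPS8→MOOR-82 = 152.006°
dₓₜ = R·arcsin(sin δ₁₃ · sin(θ₁₃ − θ₁₂)) = 6367·arcsin(0.21746·sin(-17.525°)) = -417.237 km
|dₓₜ| = 417.237 km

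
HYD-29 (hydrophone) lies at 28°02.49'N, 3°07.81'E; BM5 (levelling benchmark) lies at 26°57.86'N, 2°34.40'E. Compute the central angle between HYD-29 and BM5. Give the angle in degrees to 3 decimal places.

HYD-29: φ = +28.04150°, λ = +3.13017°
BM5: φ = +26.96433°, λ = +2.57333°
Δφ = -1.0772°,  Δλ = -0.5568°
a = sin²(Δφ/2) + cos φ₁ cos φ₂ sin²(Δλ/2) = 0.000107
c = 2·arcsin(√a) = 0.020682 rad = 1.1850°

1.185°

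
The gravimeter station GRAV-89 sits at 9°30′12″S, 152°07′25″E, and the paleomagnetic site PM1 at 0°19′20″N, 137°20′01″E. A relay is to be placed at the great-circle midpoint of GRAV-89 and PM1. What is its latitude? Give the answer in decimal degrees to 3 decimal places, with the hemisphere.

GRAV-89: φ = -9.50333°, λ = +152.12361°
PM1: φ = +0.32222°, λ = +137.33361°
Bx = cos φ₂ cos Δλ = 0.966853,  By = cos φ₂ sin Δλ = -0.255273
φₘ = atan2(sin φ₁ + sin φ₂, √((cos φ₁ + Bx)² + By²)) = -4.62889°
λₘ = λ₁ + atan2(By, cos φ₁ + Bx) = 144.67729°

4.629°S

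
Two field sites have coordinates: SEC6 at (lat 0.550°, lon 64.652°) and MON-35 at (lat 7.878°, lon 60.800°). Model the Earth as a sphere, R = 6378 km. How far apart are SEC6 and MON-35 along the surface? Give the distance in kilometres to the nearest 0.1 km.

920.9 km

Δφ = 7.3280°,  Δλ = -3.8520°
a = sin²(Δφ/2) + cos φ₁ cos φ₂ sin²(Δλ/2) = 0.005203
c = 2·arcsin(√a) = 0.144385 rad = 8.2727°
d = R·c = 6378 × 0.144385 = 920.9 km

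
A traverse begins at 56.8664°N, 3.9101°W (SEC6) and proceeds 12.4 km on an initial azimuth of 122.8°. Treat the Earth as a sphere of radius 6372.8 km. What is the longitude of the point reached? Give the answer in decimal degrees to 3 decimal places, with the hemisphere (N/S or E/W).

3.739°W

δ = d/R = 12.4/6372.8 = 0.001946 rad
φ₂ = arcsin(sin φ₁ cos δ + cos φ₁ sin δ cos θ)
   = arcsin(0.83740·1.00000 + 0.54659·0.00195·-0.54171) = 56.80589°
λ₂ = λ₁ + atan2(sin θ sin δ cos φ₁, cos δ − sin φ₁ sin φ₂) = -3.73893°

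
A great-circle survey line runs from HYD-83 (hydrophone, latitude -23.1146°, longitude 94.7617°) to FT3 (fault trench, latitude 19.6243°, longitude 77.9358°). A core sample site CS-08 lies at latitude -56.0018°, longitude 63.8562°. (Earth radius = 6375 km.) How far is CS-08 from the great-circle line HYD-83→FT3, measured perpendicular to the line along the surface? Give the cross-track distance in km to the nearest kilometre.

δ₁₃ = central angle HYD-83→CS-08 = 0.697077 rad  (haversine)
θ₁₃ = bearing HYD-83→CS-08 = 206.575°,  θ₁₂ = bearing HYD-83→FT3 = 337.640°
dₓₜ = R·arcsin(sin δ₁₃ · sin(θ₁₃ − θ₁₂)) = 6375·arcsin(0.64198·sin(-131.065°)) = -3220.971 km
|dₓₜ| = 3220.971 km

3221 km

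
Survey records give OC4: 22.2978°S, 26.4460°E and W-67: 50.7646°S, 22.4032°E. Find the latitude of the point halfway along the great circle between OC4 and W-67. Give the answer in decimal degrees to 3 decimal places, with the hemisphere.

36.548°S

Bx = cos φ₂ cos Δλ = 0.630934,  By = cos φ₂ sin Δλ = -0.044593
φₘ = atan2(sin φ₁ + sin φ₂, √((cos φ₁ + Bx)² + By²)) = -36.54766°
λₘ = λ₁ + atan2(By, cos φ₁ + Bx) = 24.80460°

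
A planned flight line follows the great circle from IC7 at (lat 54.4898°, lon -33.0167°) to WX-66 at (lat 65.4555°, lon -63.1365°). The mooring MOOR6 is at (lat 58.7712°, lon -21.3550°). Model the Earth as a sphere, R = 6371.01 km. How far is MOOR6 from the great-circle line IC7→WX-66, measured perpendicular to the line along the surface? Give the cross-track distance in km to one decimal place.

δ₁₃ = central angle IC7→MOOR6 = 0.134315 rad  (haversine)
θ₁₃ = bearing IC7→MOOR6 = 51.498°,  θ₁₂ = bearing IC7→WX-66 = 318.532°
dₓₜ = R·arcsin(sin δ₁₃ · sin(θ₁₃ − θ₁₂)) = 6371.01·arcsin(0.13391·sin(-267.034°)) = 854.572 km
|dₓₜ| = 854.572 km

854.6 km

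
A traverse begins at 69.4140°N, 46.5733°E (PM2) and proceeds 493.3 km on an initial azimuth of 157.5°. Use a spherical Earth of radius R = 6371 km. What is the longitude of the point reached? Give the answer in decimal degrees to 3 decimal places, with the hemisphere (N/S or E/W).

50.629°E

δ = d/R = 493.3/6371 = 0.077429 rad
φ₂ = arcsin(sin φ₁ cos δ + cos φ₁ sin δ cos θ)
   = arcsin(0.93615·0.99700 + 0.35161·0.07735·-0.92388) = 65.25958°
λ₂ = λ₁ + atan2(sin θ sin δ cos φ₁, cos δ − sin φ₁ sin φ₂) = 50.62923°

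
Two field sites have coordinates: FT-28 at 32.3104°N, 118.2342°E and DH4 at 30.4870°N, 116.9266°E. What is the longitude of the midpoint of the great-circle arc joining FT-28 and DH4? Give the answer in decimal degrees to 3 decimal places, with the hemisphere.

117.574°E

Bx = cos φ₂ cos Δλ = 0.861520,  By = cos φ₂ sin Δλ = -0.019665
φₘ = atan2(sin φ₁ + sin φ₂, √((cos φ₁ + Bx)² + By²)) = 31.40036°
λₘ = λ₁ + atan2(By, cos φ₁ + Bx) = 117.57405°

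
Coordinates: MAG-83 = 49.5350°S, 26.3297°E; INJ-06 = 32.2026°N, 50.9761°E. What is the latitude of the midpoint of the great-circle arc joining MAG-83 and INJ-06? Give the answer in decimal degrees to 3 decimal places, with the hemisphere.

8.864°S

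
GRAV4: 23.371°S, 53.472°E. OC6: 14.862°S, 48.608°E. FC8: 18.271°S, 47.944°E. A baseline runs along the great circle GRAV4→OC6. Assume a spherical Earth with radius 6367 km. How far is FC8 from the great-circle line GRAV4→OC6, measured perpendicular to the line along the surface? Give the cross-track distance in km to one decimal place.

δ₁₃ = central angle GRAV4→FC8 = 0.126678 rad  (haversine)
θ₁₃ = bearing GRAV4→FC8 = 313.610°,  θ₁₂ = bearing GRAV4→OC6 = 330.791°
dₓₜ = R·arcsin(sin δ₁₃ · sin(θ₁₃ − θ₁₂)) = 6367·arcsin(0.12634·sin(-17.180°)) = -237.660 km
|dₓₜ| = 237.660 km

237.7 km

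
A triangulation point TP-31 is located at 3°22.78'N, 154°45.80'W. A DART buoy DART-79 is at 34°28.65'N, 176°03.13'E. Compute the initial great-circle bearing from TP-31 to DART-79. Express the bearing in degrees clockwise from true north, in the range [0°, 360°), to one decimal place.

TP-31: φ = +3.37967°, λ = -154.76333°
DART-79: φ = +34.47750°, λ = +176.05217°
Δλ = -29.1845°
y = sin Δλ · cos φ₂ = -0.401972
x = cos φ₁ sin φ₂ − sin φ₁ cos φ₂ cos Δλ = 0.522670
θ = atan2(y, x) = -37.5629° → 322.4371° (mod 360°)

322.4°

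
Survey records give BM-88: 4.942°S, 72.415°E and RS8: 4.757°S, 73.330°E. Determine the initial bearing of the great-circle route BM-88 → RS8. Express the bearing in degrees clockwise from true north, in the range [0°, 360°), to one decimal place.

Δλ = 0.9150°
y = sin Δλ · cos φ₂ = 0.015914
x = cos φ₁ sin φ₂ − sin φ₁ cos φ₂ cos Δλ = 0.003218
θ = atan2(y, x) = 78.5686° → 78.5686° (mod 360°)

78.6°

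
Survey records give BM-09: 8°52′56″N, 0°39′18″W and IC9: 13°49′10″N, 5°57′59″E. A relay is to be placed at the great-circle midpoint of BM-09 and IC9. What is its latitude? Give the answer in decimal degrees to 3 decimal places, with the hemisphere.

BM-09: φ = +8.88222°, λ = -0.65500°
IC9: φ = +13.81944°, λ = +5.96639°
Bx = cos φ₂ cos Δλ = 0.964576,  By = cos φ₂ sin Δλ = 0.111970
φₘ = atan2(sin φ₁ + sin φ₂, √((cos φ₁ + Bx)² + By²)) = 11.36931°
λₘ = λ₁ + atan2(By, cos φ₁ + Bx) = 2.62701°

11.369°N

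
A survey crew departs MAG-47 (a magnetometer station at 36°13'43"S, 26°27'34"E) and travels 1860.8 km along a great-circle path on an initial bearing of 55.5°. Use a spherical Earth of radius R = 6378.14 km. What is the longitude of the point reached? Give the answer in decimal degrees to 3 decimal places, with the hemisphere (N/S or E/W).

41.719°E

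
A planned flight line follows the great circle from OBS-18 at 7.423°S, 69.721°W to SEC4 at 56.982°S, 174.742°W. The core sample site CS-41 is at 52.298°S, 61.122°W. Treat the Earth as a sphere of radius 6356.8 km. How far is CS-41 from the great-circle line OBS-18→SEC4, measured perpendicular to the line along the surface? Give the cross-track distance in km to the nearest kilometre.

2965 km

δ₁₃ = central angle OBS-18→CS-41 = 0.792832 rad  (haversine)
θ₁₃ = bearing OBS-18→CS-41 = 172.625°,  θ₁₂ = bearing OBS-18→SEC4 = 211.773°
dₓₜ = R·arcsin(sin δ₁₃ · sin(θ₁₃ − θ₁₂)) = 6356.8·arcsin(0.71234·sin(-39.148°)) = -2965.116 km
|dₓₜ| = 2965.116 km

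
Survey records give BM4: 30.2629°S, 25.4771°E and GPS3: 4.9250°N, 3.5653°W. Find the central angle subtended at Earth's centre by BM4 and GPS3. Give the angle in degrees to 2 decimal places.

44.84°

Δφ = 35.1879°,  Δλ = -29.0424°
a = sin²(Δφ/2) + cos φ₁ cos φ₂ sin²(Δλ/2) = 0.145468
c = 2·arcsin(√a) = 0.782627 rad = 44.8412°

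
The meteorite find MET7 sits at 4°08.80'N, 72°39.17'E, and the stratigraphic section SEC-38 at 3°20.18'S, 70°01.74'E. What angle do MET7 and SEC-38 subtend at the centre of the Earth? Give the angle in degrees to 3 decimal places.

7.929°

MET7: φ = +4.14667°, λ = +72.65283°
SEC-38: φ = -3.33633°, λ = +70.02900°
Δφ = -7.4830°,  Δλ = -2.6238°
a = sin²(Δφ/2) + cos φ₁ cos φ₂ sin²(Δλ/2) = 0.004780
c = 2·arcsin(√a) = 0.138388 rad = 7.9290°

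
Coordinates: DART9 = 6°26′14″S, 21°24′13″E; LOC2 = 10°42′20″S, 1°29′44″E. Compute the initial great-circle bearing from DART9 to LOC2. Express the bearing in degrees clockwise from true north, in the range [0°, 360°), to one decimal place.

256.4°

DART9: φ = -6.43722°, λ = +21.40361°
LOC2: φ = -10.70556°, λ = +1.49556°
Δλ = -19.9081°
y = sin Δλ · cos φ₂ = -0.334585
x = cos φ₁ sin φ₂ − sin φ₁ cos φ₂ cos Δλ = -0.081011
θ = atan2(y, x) = -103.6107° → 256.3893° (mod 360°)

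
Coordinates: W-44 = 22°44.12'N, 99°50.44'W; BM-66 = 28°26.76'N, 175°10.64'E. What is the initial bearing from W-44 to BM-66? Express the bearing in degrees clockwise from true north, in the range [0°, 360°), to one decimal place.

295.1°

W-44: φ = +22.73533°, λ = -99.84067°
BM-66: φ = +28.44600°, λ = +175.17733°
Δλ = -84.9820°
y = sin Δλ · cos φ₂ = -0.875896
x = cos φ₁ sin φ₂ − sin φ₁ cos φ₂ cos Δλ = 0.409596
θ = atan2(y, x) = -64.9378° → 295.0622° (mod 360°)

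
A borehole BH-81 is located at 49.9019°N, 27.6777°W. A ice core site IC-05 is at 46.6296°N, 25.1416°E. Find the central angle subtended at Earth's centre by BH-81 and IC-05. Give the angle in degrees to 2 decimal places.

34.58°

Δφ = -3.2723°,  Δλ = 52.8193°
a = sin²(Δφ/2) + cos φ₁ cos φ₂ sin²(Δλ/2) = 0.088319
c = 2·arcsin(√a) = 0.603488 rad = 34.5773°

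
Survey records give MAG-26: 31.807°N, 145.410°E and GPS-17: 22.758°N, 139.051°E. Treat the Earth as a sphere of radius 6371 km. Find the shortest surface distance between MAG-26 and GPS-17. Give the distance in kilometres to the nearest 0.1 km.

Δφ = -9.0490°,  Δλ = -6.3590°
a = sin²(Δφ/2) + cos φ₁ cos φ₂ sin²(Δλ/2) = 0.008634
c = 2·arcsin(√a) = 0.186104 rad = 10.6630°
d = R·c = 6371 × 0.186104 = 1185.7 km

1185.7 km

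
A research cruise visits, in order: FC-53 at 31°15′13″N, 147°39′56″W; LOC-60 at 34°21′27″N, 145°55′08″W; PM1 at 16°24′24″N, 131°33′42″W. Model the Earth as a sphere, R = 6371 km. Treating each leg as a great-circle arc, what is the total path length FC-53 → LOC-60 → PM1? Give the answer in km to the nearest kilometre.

2838 km

FC-53: φ = +31.25361°, λ = -147.66556°
LOC-60: φ = +34.35750°, λ = -145.91889°
PM1: φ = +16.40667°, λ = -131.56167°
FC-53→LOC-60: c = 0.059924 rad, d = 381.78 km
LOC-60→PM1: c = 0.385558 rad, d = 2456.39 km
Total = 381.78 + 2456.39 = 2838.17 km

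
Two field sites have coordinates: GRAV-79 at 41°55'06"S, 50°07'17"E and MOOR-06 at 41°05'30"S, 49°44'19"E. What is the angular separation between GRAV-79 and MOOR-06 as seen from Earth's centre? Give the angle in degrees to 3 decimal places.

0.875°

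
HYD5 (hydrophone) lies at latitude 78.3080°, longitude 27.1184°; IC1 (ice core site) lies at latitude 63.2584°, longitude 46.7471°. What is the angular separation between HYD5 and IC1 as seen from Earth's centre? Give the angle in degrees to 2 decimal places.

16.18°

Δφ = -15.0496°,  Δλ = 19.6287°
a = sin²(Δφ/2) + cos φ₁ cos φ₂ sin²(Δλ/2) = 0.019799
c = 2·arcsin(√a) = 0.282353 rad = 16.1776°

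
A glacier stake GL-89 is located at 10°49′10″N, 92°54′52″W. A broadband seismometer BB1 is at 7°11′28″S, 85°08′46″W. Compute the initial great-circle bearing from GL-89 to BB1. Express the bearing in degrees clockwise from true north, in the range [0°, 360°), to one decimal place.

156.4°

GL-89: φ = +10.81944°, λ = -92.91444°
BB1: φ = -7.19111°, λ = -85.14611°
Δλ = 7.7683°
y = sin Δλ · cos φ₂ = 0.134105
x = cos φ₁ sin φ₂ − sin φ₁ cos φ₂ cos Δλ = -0.307483
θ = atan2(y, x) = 156.4362° → 156.4362° (mod 360°)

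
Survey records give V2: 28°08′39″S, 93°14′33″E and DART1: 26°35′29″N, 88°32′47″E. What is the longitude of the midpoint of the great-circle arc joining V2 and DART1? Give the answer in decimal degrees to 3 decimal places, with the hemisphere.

V2: φ = -28.14417°, λ = +93.24250°
DART1: φ = +26.59139°, λ = +88.54639°
Bx = cos φ₂ cos Δλ = 0.891220,  By = cos φ₂ sin Δλ = -0.073211
φₘ = atan2(sin φ₁ + sin φ₂, √((cos φ₁ + Bx)² + By²)) = -0.77704°
λₘ = λ₁ + atan2(By, cos φ₁ + Bx) = 90.87796°

90.878°E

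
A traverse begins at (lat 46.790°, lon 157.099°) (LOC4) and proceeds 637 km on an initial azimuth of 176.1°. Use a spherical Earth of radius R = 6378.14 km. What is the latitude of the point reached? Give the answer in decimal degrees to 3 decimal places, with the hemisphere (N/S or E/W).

41.080°N

δ = d/R = 637/6378.14 = 0.099872 rad
φ₂ = arcsin(sin φ₁ cos δ + cos φ₁ sin δ cos θ)
   = arcsin(0.72885·0.99502 + 0.68467·0.09971·-0.99768) = 41.07975°
λ₂ = λ₁ + atan2(sin θ sin δ cos φ₁, cos δ − sin φ₁ sin φ₂) = 157.61447°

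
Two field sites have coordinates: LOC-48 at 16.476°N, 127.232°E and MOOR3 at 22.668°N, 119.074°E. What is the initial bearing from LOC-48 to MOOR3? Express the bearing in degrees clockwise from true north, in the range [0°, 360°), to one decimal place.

Δλ = -8.1580°
y = sin Δλ · cos φ₂ = -0.130942
x = cos φ₁ sin φ₂ − sin φ₁ cos φ₂ cos Δλ = 0.110509
θ = atan2(y, x) = -49.8372° → 310.1628° (mod 360°)

310.2°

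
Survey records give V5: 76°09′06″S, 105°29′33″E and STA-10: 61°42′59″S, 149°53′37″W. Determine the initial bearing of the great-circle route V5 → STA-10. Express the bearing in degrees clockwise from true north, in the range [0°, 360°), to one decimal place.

V5: φ = -76.15167°, λ = +105.49250°
STA-10: φ = -61.71639°, λ = -149.89361°
Δλ = 104.6139°
y = sin Δλ · cos φ₂ = 0.458507
x = cos φ₁ sin φ₂ − sin φ₁ cos φ₂ cos Δλ = -0.326853
θ = atan2(y, x) = 125.4837° → 125.4837° (mod 360°)

125.5°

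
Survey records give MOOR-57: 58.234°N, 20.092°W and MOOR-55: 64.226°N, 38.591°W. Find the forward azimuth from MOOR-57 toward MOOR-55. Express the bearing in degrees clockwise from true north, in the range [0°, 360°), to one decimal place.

311.8°

Δλ = -18.4990°
y = sin Δλ · cos φ₂ = -0.137964
x = cos φ₁ sin φ₂ − sin φ₁ cos φ₂ cos Δλ = 0.123492
θ = atan2(y, x) = -48.1682° → 311.8318° (mod 360°)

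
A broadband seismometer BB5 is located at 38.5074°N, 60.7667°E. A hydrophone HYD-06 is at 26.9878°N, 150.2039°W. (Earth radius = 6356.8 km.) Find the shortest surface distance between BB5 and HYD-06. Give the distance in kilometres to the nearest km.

12025 km

Δφ = -11.5196°,  Δλ = 149.0294°
a = sin²(Δφ/2) + cos φ₁ cos φ₂ sin²(Δλ/2) = 0.657677
c = 2·arcsin(√a) = 1.891627 rad = 108.3822°
d = R·c = 6356.8 × 1.891627 = 12024.7 km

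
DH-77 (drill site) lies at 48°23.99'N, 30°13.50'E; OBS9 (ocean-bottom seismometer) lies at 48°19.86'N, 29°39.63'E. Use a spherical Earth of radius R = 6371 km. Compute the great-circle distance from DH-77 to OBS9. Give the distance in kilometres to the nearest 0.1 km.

DH-77: φ = +48.39983°, λ = +30.22500°
OBS9: φ = +48.33100°, λ = +29.66050°
Δφ = -0.0688°,  Δλ = -0.5645°
a = sin²(Δφ/2) + cos φ₁ cos φ₂ sin²(Δλ/2) = 0.000011
c = 2·arcsin(√a) = 0.006655 rad = 0.3813°
d = R·c = 6371 × 0.006655 = 42.4 km

42.4 km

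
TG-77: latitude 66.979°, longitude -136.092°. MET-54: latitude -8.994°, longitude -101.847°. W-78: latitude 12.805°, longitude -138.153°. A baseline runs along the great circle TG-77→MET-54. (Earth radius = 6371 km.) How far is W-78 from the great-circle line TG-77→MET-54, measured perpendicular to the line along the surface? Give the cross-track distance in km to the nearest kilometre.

δ₁₃ = central angle TG-77→W-78 = 0.945819 rad  (haversine)
θ₁₃ = bearing TG-77→W-78 = 182.478°,  θ₁₂ = bearing TG-77→MET-54 = 145.628°
dₓₜ = R·arcsin(sin δ₁₃ · sin(θ₁₃ − θ₁₂)) = 6371·arcsin(0.81098·sin(36.851°)) = 3236.013 km
|dₓₜ| = 3236.013 km

3236 km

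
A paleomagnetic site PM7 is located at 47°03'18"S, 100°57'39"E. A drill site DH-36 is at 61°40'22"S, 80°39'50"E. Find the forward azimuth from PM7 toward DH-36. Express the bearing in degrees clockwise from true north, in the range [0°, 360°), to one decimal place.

211.0°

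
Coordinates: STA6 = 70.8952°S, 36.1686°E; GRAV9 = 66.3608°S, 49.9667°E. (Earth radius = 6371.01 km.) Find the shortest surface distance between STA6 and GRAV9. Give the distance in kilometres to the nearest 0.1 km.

749.8 km

Δφ = 4.5344°,  Δλ = 13.7981°
a = sin²(Δφ/2) + cos φ₁ cos φ₂ sin²(Δλ/2) = 0.003459
c = 2·arcsin(√a) = 0.117688 rad = 6.7430°
d = R·c = 6371.01 × 0.117688 = 749.8 km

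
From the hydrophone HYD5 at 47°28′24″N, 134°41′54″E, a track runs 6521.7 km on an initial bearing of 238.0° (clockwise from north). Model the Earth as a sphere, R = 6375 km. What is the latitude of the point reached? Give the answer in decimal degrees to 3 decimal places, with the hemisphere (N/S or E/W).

HYD5: φ = +47.47333°, λ = +134.69833°
δ = d/R = 6521.7/6375 = 1.023012 rad
φ₂ = arcsin(sin φ₁ cos δ + cos φ₁ sin δ cos θ)
   = arcsin(0.73696·0.52080 + 0.67593·0.85368·-0.52992) = 4.47524°
λ₂ = λ₁ + atan2(sin θ sin δ cos φ₁, cos δ − sin φ₁ sin φ₂) = 88.13156°

4.475°N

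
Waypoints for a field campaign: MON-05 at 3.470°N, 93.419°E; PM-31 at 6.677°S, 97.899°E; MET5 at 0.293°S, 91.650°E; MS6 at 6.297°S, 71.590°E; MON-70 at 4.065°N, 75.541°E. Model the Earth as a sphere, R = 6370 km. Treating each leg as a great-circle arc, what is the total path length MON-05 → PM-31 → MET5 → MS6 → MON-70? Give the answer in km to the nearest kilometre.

MON-05→PM-31: c = 0.193538 rad, d = 1232.84 km
PM-31→MET5: c = 0.155736 rad, d = 992.04 km
MET5→MS6: c = 0.364743 rad, d = 2323.42 km
MS6→MON-70: c = 0.193514 rad, d = 1232.68 km
Total = 1232.84 + 992.04 + 2323.42 + 1232.68 = 5780.97 km

5781 km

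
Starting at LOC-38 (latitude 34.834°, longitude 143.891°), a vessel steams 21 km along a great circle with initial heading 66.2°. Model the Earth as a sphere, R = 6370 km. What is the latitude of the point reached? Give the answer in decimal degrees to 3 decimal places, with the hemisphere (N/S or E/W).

34.910°N

δ = d/R = 21/6370 = 0.003297 rad
φ₂ = arcsin(sin φ₁ cos δ + cos φ₁ sin δ cos θ)
   = arcsin(0.57120·0.99999 + 0.82081·0.00330·0.40355) = 34.91004°
λ₂ = λ₁ + atan2(sin θ sin δ cos φ₁, cos δ − sin φ₁ sin φ₂) = 144.10175°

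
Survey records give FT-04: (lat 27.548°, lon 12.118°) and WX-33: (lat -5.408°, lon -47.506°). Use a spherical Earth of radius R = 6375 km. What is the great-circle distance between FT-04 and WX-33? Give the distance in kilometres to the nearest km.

7371 km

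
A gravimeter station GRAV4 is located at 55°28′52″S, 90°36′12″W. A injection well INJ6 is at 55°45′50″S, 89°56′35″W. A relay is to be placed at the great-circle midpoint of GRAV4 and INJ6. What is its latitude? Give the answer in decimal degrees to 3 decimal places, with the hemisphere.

GRAV4: φ = -55.48111°, λ = -90.60333°
INJ6: φ = -55.76389°, λ = -89.94306°
Bx = cos φ₂ cos Δλ = 0.562567,  By = cos φ₂ sin Δλ = 0.006483
φₘ = atan2(sin φ₁ + sin φ₂, √((cos φ₁ + Bx)² + By²)) = -55.62294°
λₘ = λ₁ + atan2(By, cos φ₁ + Bx) = -90.27439°

55.623°S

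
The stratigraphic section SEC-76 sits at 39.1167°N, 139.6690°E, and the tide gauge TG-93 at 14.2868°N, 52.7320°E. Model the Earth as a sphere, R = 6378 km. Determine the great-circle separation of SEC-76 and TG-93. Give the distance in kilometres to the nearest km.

Δφ = -24.8299°,  Δλ = -86.9370°
a = sin²(Δφ/2) + cos φ₁ cos φ₂ sin²(Δλ/2) = 0.402067
c = 2·arcsin(√a) = 1.373655 rad = 78.7046°
d = R·c = 6378 × 1.373655 = 8761.2 km

8761 km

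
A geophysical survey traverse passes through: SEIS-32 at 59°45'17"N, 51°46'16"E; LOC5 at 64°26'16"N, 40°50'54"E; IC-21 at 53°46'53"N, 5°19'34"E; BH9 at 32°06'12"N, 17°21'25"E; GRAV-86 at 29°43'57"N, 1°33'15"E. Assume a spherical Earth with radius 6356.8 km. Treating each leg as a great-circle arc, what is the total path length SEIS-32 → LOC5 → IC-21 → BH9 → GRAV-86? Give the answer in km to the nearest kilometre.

7180 km

SEIS-32: φ = +59.75472°, λ = +51.77111°
LOC5: φ = +64.43778°, λ = +40.84833°
IC-21: φ = +53.78139°, λ = +5.32611°
BH9: φ = +32.10333°, λ = +17.35694°
GRAV-86: φ = +29.73250°, λ = +1.55417°
SEIS-32→LOC5: c = 0.120704 rad, d = 767.29 km
LOC5→IC-21: c = 0.361678 rad, d = 2299.11 km
IC-21→BH9: c = 0.407081 rad, d = 2587.73 km
BH9→GRAV-86: c = 0.239979 rad, d = 1525.50 km
Total = 767.29 + 2299.11 + 2587.73 + 1525.50 = 7179.64 km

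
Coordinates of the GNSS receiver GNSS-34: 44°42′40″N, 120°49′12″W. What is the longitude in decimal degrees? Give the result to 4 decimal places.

120° + 49′/60 + 12″/3600 = 120 + 0.81667 + 0.00333 = 120.8200°

120.8200°W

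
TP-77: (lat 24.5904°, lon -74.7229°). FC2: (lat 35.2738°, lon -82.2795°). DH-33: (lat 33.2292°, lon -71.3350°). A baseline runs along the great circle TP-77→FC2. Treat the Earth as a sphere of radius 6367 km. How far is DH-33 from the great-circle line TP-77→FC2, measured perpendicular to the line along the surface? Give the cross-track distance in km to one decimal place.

750.7 km

δ₁₃ = central angle TP-77→DH-33 = 0.159382 rad  (haversine)
θ₁₃ = bearing TP-77→DH-33 = 18.148°,  θ₁₂ = bearing TP-77→FC2 = 330.314°
dₓₜ = R·arcsin(sin δ₁₃ · sin(θ₁₃ − θ₁₂)) = 6367·arcsin(0.15871·sin(-312.166°)) = 750.715 km
|dₓₜ| = 750.715 km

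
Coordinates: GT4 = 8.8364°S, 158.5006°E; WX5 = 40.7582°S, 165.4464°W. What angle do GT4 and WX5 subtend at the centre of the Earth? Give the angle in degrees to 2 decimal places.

Δφ = -31.9218°,  Δλ = 36.0530°
a = sin²(Δφ/2) + cos φ₁ cos φ₂ sin²(Δλ/2) = 0.147292
c = 2·arcsin(√a) = 0.787786 rad = 45.1368°

45.14°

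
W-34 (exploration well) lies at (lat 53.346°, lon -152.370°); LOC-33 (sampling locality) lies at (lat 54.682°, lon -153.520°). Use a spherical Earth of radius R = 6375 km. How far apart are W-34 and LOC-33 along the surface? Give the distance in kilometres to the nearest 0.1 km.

Δφ = 1.3360°,  Δλ = -1.1500°
a = sin²(Δφ/2) + cos φ₁ cos φ₂ sin²(Δλ/2) = 0.000171
c = 2·arcsin(√a) = 0.026130 rad = 1.4971°
d = R·c = 6375 × 0.026130 = 166.6 km

166.6 km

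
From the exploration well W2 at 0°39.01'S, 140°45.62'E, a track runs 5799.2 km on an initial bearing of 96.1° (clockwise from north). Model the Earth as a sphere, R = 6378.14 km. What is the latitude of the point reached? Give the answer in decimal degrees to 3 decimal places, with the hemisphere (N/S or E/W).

5.210°S

W2: φ = -0.65017°, λ = +140.76033°
δ = d/R = 5799.2/6378.14 = 0.909231 rad
φ₂ = arcsin(sin φ₁ cos δ + cos φ₁ sin δ cos θ)
   = arcsin(-0.01135·0.61435 + 0.99994·0.78903·-0.10626) = -5.21030°
λ₂ = λ₁ + atan2(sin θ sin δ cos φ₁, cos δ − sin φ₁ sin φ₂) = -167.25751°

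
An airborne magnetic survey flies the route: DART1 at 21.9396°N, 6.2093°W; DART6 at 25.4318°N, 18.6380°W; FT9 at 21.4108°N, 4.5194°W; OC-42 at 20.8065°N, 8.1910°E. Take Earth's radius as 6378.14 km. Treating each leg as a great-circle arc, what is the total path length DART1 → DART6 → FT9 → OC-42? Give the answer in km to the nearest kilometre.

4155 km

DART1→DART6: c = 0.207682 rad, d = 1324.63 km
DART6→FT9: c = 0.236598 rad, d = 1509.05 km
FT9→OC-42: c = 0.207165 rad, d = 1321.33 km
Total = 1324.63 + 1509.05 + 1321.33 = 4155.01 km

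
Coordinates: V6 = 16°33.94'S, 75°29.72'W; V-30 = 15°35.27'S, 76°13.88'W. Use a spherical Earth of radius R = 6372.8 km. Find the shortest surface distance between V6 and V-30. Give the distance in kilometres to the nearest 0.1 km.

134.2 km

V6: φ = -16.56567°, λ = -75.49533°
V-30: φ = -15.58783°, λ = -76.23133°
Δφ = 0.9778°,  Δλ = -0.7360°
a = sin²(Δφ/2) + cos φ₁ cos φ₂ sin²(Δλ/2) = 0.000111
c = 2·arcsin(√a) = 0.021062 rad = 1.2068°
d = R·c = 6372.8 × 0.021062 = 134.2 km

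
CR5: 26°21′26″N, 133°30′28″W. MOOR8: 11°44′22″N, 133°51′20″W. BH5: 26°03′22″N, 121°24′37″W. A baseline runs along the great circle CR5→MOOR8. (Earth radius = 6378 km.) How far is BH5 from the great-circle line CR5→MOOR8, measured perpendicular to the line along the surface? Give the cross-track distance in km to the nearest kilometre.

1207 km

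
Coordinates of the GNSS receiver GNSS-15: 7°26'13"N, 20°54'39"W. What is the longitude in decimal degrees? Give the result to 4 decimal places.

20.9108°W

20° + 54′/60 + 39″/3600 = 20 + 0.90000 + 0.01083 = 20.9108°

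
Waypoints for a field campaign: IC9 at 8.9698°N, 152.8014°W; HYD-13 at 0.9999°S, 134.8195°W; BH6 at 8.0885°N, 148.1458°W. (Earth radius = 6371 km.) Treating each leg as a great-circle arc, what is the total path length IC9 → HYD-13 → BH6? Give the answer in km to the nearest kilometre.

IC9→HYD-13: c = 0.357832 rad, d = 2279.75 km
HYD-13→BH6: c = 0.280956 rad, d = 1789.97 km
Total = 2279.75 + 1789.97 = 4069.72 km

4070 km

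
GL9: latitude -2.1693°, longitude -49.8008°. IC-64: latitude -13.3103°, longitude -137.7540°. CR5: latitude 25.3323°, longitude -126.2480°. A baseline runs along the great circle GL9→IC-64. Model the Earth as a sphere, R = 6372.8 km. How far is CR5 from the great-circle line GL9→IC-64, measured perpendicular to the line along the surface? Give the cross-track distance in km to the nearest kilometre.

δ₁₃ = central angle GL9→CR5 = 1.374070 rad  (haversine)
θ₁₃ = bearing GL9→CR5 = 296.369°,  θ₁₂ = bearing GL9→IC-64 = 256.764°
dₓₜ = R·arcsin(sin δ₁₃ · sin(θ₁₃ − θ₁₂)) = 6372.8·arcsin(0.98071·sin(39.605°)) = 4304.019 km
|dₓₜ| = 4304.019 km

4304 km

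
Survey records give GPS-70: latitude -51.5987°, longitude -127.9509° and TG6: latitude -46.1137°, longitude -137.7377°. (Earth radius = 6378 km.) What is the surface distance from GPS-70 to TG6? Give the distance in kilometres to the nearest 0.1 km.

940.2 km

Δφ = 5.4850°,  Δλ = -9.7868°
a = sin²(Δφ/2) + cos φ₁ cos φ₂ sin²(Δλ/2) = 0.005423
c = 2·arcsin(√a) = 0.147411 rad = 8.4460°
d = R·c = 6378 × 0.147411 = 940.2 km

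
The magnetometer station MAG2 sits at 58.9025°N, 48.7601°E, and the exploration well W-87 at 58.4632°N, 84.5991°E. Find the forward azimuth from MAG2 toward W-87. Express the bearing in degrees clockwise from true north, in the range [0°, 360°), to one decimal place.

Δλ = 35.8390°
y = sin Δλ · cos φ₂ = 0.306249
x = cos φ₁ sin φ₂ − sin φ₁ cos φ₂ cos Δλ = 0.077132
θ = atan2(y, x) = 75.8635° → 75.8635° (mod 360°)

75.9°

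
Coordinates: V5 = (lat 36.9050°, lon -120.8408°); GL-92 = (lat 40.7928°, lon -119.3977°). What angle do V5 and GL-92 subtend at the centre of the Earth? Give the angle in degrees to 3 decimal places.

4.047°

Δφ = 3.8878°,  Δλ = 1.4431°
a = sin²(Δφ/2) + cos φ₁ cos φ₂ sin²(Δλ/2) = 0.001247
c = 2·arcsin(√a) = 0.070630 rad = 4.0468°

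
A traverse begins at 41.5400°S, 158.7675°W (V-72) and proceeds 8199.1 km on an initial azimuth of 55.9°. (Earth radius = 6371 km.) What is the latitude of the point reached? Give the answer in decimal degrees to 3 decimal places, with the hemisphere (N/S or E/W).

12.540°N

δ = d/R = 8199.1/6371 = 1.286941 rad
φ₂ = arcsin(sin φ₁ cos δ + cos φ₁ sin δ cos θ)
   = arcsin(-0.66314·0.28006 + 0.74849·0.95998·0.56064) = 12.54009°
λ₂ = λ₁ + atan2(sin θ sin δ cos φ₁, cos δ − sin φ₁ sin φ₂) = -104.24430°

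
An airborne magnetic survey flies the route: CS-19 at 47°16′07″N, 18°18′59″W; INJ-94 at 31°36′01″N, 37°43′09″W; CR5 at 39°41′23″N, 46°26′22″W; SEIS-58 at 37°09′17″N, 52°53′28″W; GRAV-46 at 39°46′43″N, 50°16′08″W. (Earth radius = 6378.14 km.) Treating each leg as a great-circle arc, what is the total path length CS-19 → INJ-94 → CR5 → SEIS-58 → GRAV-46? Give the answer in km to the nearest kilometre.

CS-19: φ = +47.26861°, λ = -18.31639°
INJ-94: φ = +31.60028°, λ = -37.71917°
CR5: φ = +39.68972°, λ = -46.43944°
SEIS-58: φ = +37.15472°, λ = -52.89111°
GRAV-46: φ = +39.77861°, λ = -50.26889°
CS-19→INJ-94: c = 0.376336 rad, d = 2400.32 km
INJ-94→CR5: c = 0.187501 rad, d = 1195.90 km
CR5→SEIS-58: c = 0.098657 rad, d = 629.25 km
SEIS-58→GRAV-46: c = 0.058142 rad, d = 370.84 km
Total = 2400.32 + 1195.90 + 629.25 + 370.84 = 4596.32 km

4596 km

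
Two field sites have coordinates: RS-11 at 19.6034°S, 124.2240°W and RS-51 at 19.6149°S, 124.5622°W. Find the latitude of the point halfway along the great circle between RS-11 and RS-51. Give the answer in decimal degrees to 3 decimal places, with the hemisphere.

19.609°S

Bx = cos φ₂ cos Δλ = 0.941954,  By = cos φ₂ sin Δλ = -0.005560
φₘ = atan2(sin φ₁ + sin φ₂, √((cos φ₁ + Bx)² + By²)) = -19.60923°
λₘ = λ₁ + atan2(By, cos φ₁ + Bx) = -124.39309°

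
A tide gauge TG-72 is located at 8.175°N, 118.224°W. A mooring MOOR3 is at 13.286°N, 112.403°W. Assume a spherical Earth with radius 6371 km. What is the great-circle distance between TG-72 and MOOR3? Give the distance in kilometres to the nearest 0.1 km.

852.7 km

Δφ = 5.1110°,  Δλ = 5.8210°
a = sin²(Δφ/2) + cos φ₁ cos φ₂ sin²(Δλ/2) = 0.004472
c = 2·arcsin(√a) = 0.133841 rad = 7.6686°
d = R·c = 6371 × 0.133841 = 852.7 km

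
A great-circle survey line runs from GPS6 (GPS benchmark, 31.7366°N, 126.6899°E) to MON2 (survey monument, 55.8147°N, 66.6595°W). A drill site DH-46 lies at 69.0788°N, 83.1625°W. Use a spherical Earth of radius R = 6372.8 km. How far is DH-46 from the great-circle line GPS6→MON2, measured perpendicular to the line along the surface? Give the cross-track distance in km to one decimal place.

331.5 km

δ₁₃ = central angle GPS6→DH-46 = 1.340833 rad  (haversine)
θ₁₃ = bearing GPS6→DH-46 = 10.518°,  θ₁₂ = bearing GPS6→MON2 = 7.457°
dₓₜ = R·arcsin(sin δ₁₃ · sin(θ₁₃ − θ₁₂)) = 6372.8·arcsin(0.97367·sin(3.061°)) = 331.496 km
|dₓₜ| = 331.496 km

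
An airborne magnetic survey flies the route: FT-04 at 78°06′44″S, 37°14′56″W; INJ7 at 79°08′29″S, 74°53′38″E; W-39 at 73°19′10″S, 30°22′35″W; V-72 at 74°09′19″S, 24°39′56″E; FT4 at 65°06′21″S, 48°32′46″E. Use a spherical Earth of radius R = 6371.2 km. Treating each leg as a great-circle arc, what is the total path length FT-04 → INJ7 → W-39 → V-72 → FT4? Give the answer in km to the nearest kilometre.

FT-04: φ = -78.11222°, λ = -37.24889°
INJ7: φ = -79.14139°, λ = +74.89389°
W-39: φ = -73.31944°, λ = -30.37639°
V-72: φ = -74.15528°, λ = +24.66556°
FT4: φ = -65.10583°, λ = +48.54611°
FT-04→INJ7: c = 0.328879 rad, d = 2095.35 km
INJ7→W-39: c = 0.385722 rad, d = 2457.51 km
W-39→V-72: c = 0.259852 rad, d = 1655.57 km
V-72→FT4: c = 0.211515 rad, d = 1347.61 km
Total = 2095.35 + 2457.51 + 1655.57 + 1347.61 = 7556.04 km

7556 km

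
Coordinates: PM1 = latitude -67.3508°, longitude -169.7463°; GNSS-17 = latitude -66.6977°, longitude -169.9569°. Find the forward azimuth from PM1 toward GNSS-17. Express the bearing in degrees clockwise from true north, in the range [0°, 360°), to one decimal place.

352.7°

Δλ = -0.2106°
y = sin Δλ · cos φ₂ = -0.001454
x = cos φ₁ sin φ₂ − sin φ₁ cos φ₂ cos Δλ = 0.011396
θ = atan2(y, x) = -7.2711° → 352.7289° (mod 360°)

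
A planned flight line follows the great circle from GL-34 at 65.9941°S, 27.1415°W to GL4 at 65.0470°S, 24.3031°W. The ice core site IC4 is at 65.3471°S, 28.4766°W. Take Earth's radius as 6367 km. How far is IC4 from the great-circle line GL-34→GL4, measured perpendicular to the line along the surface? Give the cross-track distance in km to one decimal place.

δ₁₃ = central angle GL-34→IC4 = 0.014821 rad  (haversine)
θ₁₃ = bearing GL-34→IC4 = 319.021°,  θ₁₂ = bearing GL-34→GL4 = 52.455°
dₓₜ = R·arcsin(sin δ₁₃ · sin(θ₁₃ − θ₁₂)) = 6367·arcsin(0.01482·sin(266.567°)) = -94.195 km
|dₓₜ| = 94.195 km

94.2 km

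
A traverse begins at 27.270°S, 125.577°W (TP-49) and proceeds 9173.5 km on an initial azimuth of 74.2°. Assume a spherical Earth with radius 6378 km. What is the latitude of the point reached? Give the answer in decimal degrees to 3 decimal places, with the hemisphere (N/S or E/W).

δ = d/R = 9173.5/6378 = 1.438304 rad
φ₂ = arcsin(sin φ₁ cos δ + cos φ₁ sin δ cos θ)
   = arcsin(-0.45818·0.13211 + 0.88886·0.99124·0.27228) = 10.33298°
λ₂ = λ₁ + atan2(sin θ sin δ cos φ₁, cos δ − sin φ₁ sin φ₂) = -49.76229°

10.333°N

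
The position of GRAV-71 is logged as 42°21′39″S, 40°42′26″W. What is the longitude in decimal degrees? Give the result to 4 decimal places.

40.7072°W

40° + 42′/60 + 26″/3600 = 40 + 0.70000 + 0.00722 = 40.7072°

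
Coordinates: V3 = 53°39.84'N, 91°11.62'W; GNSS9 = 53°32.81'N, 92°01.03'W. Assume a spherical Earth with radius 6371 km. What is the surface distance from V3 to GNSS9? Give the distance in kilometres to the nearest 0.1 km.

55.9 km

V3: φ = +53.66400°, λ = -91.19367°
GNSS9: φ = +53.54683°, λ = -92.01717°
Δφ = -0.1172°,  Δλ = -0.8235°
a = sin²(Δφ/2) + cos φ₁ cos φ₂ sin²(Δλ/2) = 0.000019
c = 2·arcsin(√a) = 0.008770 rad = 0.5025°
d = R·c = 6371 × 0.008770 = 55.9 km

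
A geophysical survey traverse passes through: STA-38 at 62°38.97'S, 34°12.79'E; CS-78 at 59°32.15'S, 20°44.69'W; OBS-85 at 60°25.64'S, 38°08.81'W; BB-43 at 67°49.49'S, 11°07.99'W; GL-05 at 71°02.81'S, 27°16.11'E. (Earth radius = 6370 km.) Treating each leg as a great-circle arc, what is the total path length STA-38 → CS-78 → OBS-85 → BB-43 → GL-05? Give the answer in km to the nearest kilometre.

6895 km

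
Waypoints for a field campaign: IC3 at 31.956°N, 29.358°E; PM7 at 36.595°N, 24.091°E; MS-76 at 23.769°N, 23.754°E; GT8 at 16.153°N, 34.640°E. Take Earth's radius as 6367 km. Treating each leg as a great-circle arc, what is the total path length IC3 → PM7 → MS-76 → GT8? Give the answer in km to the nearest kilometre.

IC3→PM7: c = 0.110982 rad, d = 706.62 km
PM7→MS-76: c = 0.223913 rad, d = 1425.66 km
MS-76→GT8: c = 0.222449 rad, d = 1416.34 km
Total = 706.62 + 1425.66 + 1416.34 = 3548.61 km

3549 km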